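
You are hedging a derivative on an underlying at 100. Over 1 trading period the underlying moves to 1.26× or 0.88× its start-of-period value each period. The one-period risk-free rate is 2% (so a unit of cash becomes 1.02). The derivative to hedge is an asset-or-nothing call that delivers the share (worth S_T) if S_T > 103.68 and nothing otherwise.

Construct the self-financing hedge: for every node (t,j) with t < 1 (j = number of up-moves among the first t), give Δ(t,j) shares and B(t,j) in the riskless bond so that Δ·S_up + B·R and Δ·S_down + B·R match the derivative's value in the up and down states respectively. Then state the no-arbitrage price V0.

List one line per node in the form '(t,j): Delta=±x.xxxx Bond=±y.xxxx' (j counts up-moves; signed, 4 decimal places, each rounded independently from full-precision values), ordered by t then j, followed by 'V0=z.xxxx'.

The replicating-portfolio and risk-neutral prices coincide; use p* = (1.02−0.88)/(1.26−0.88) = 0.3684 for the latter.
At expiry t=1: V(1,0)=0.0000, V(1,1)=126.0000
  t=0,j=0: stock 100.0000 → up 126.0000 (V=126.0000), down 88.0000 (V=0.0000). Price 45.5108; hedge Δ=3.3158, bond B=-286.0681.
Self-financing check: at every node Δ·S+B equals the discounted successor values.

(0,0): Delta=3.3158 Bond=-286.0681
V0=45.5108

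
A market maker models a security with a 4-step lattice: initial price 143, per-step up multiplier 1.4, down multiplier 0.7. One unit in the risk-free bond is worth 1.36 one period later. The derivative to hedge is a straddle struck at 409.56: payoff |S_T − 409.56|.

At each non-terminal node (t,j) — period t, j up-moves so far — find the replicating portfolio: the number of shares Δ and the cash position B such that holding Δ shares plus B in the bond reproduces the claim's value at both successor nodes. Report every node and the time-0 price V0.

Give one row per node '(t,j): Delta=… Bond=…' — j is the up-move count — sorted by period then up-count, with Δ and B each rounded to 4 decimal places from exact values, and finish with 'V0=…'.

Since d<R<u, set p* = (R−d)/(u−d) = 0.9429; price each node as the discounted p*-expectation of its children.
Terminal values V(4,·): V(4,0)=375.2257, V(4,1)=340.8914, V(4,2)=272.2228, V(4,3)=134.8856, V(4,4)=139.7888
Node (3,0) S=49.0490: V=(p*·340.8914+(1−p*)·375.2257)/1.36=252.0981; Δ=(340.8914−375.2257)/(68.6686−34.3343)=-1.0000; B=V−Δ·S=301.1471
Node (3,1) S=98.0980: V=(p*·272.2228+(1−p*)·340.8914)/1.36=203.0491; Δ=(272.2228−340.8914)/(137.3372−68.6686)=-1.0000; B=V−Δ·S=301.1471
Node (3,2) S=196.1960: V=(p*·134.8856+(1−p*)·272.2228)/1.36=104.9511; Δ=(134.8856−272.2228)/(274.6744−137.3372)=-1.0000; B=V−Δ·S=301.1471
Node (3,3) S=392.3920: V=(p*·139.7888+(1−p*)·134.8856)/1.36=102.5799; Δ=(139.7888−134.8856)/(549.3488−274.6744)=0.0179; B=V−Δ·S=95.5753
Node (2,0) S=70.0700: V=(p*·203.0491+(1−p*)·252.0981)/1.36=151.3617; Δ=(203.0491−252.0981)/(98.0980−49.0490)=-1.0000; B=V−Δ·S=221.4317
Node (2,1) S=140.1400: V=(p*·104.9511+(1−p*)·203.0491)/1.36=81.2917; Δ=(104.9511−203.0491)/(196.1960−98.0980)=-1.0000; B=V−Δ·S=221.4317
Node (2,2) S=280.2800: V=(p*·102.5799+(1−p*)·104.9511)/1.36=75.5260; Δ=(102.5799−104.9511)/(392.3920−196.1960)=-0.0121; B=V−Δ·S=78.9134
Node (1,0) S=100.1000: V=(p*·81.2917+(1−p*)·151.3617)/1.36=62.7174; Δ=(81.2917−151.3617)/(140.1400−70.0700)=-1.0000; B=V−Δ·S=162.8174
Node (1,1) S=200.2000: V=(p*·75.5260+(1−p*)·81.2917)/1.36=55.7761; Δ=(75.5260−81.2917)/(280.2800−140.1400)=-0.0411; B=V−Δ·S=64.0127
Node (0,0) S=143.0000: V=(p*·55.7761+(1−p*)·62.7174)/1.36=41.3035; Δ=(55.7761−62.7174)/(200.2000−100.1000)=-0.0693; B=V−Δ·S=51.2196
Self-financing check: at every node Δ·S+B equals the discounted successor values.

(0,0): Delta=-0.0693 Bond=51.2196
(1,0): Delta=-1.0000 Bond=162.8174
(1,1): Delta=-0.0411 Bond=64.0127
(2,0): Delta=-1.0000 Bond=221.4317
(2,1): Delta=-1.0000 Bond=221.4317
(2,2): Delta=-0.0121 Bond=78.9134
(3,0): Delta=-1.0000 Bond=301.1471
(3,1): Delta=-1.0000 Bond=301.1471
(3,2): Delta=-1.0000 Bond=301.1471
(3,3): Delta=0.0179 Bond=95.5753
V0=41.3035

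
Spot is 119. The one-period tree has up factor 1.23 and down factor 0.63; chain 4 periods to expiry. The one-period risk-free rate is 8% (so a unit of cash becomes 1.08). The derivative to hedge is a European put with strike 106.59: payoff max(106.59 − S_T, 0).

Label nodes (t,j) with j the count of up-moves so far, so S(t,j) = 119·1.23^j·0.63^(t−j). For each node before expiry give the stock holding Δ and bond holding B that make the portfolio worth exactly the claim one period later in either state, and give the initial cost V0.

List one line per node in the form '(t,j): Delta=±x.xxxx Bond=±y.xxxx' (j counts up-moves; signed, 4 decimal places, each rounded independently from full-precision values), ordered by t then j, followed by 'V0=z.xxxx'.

Under the risk-neutral measure, an up-move has probability p* = (R−d)/(u−d) = 0.7500 and values discount at R = 1.08.
Terminal values V(4,·): V(4,0)=87.8440, V(4,1)=69.9906, V(4,2)=35.1341, V(4,3)=0.0000, V(4,4)=0.0000
(3,0): S=29.7556. Δ = (V_up−V_dn)/(S_up−S_dn) = (69.9906−87.8440)/(36.5994−18.7460) = -1.0000. V = [p*·69.9906 + (1−p*)·87.8440]/1.08 = 68.9389. B = V − Δ·S = 98.6944.
(3,1): S=58.0943. Δ = (V_up−V_dn)/(S_up−S_dn) = (35.1341−69.9906)/(71.4559−36.5994) = -1.0000. V = [p*·35.1341 + (1−p*)·69.9906]/1.08 = 40.6002. B = V − Δ·S = 98.6944.
(3,2): S=113.4221. Δ = (V_up−V_dn)/(S_up−S_dn) = (0.0000−35.1341)/(139.5092−71.4559) = -0.5163. V = [p*·0.0000 + (1−p*)·35.1341]/1.08 = 8.1329. B = V − Δ·S = 66.6897.
(3,3): S=221.4432. Δ = (V_up−V_dn)/(S_up−S_dn) = (0.0000−0.0000)/(272.3751−139.5092) = 0.0000. V = [p*·0.0000 + (1−p*)·0.0000]/1.08 = 0.0000. B = V − Δ·S = 0.0000.
(2,0): S=47.2311. Δ = (V_up−V_dn)/(S_up−S_dn) = (40.6002−68.9389)/(58.0943−29.7556) = -1.0000. V = [p*·40.6002 + (1−p*)·68.9389]/1.08 = 44.1526. B = V − Δ·S = 91.3837.
(2,1): S=92.2131. Δ = (V_up−V_dn)/(S_up−S_dn) = (8.1329−40.6002)/(113.4221−58.0943) = -0.5868. V = [p*·8.1329 + (1−p*)·40.6002]/1.08 = 15.0460. B = V − Δ·S = 69.1582.
(2,2): S=180.0351. Δ = (V_up−V_dn)/(S_up−S_dn) = (0.0000−8.1329)/(221.4432−113.4221) = -0.0753. V = [p*·0.0000 + (1−p*)·8.1329]/1.08 = 1.8826. B = V − Δ·S = 15.4374.
(1,0): S=74.9700. Δ = (V_up−V_dn)/(S_up−S_dn) = (15.0460−44.1526)/(92.2131−47.2311) = -0.6471. V = [p*·15.0460 + (1−p*)·44.1526]/1.08 = 20.6692. B = V − Δ·S = 69.1802.
(1,1): S=146.3700. Δ = (V_up−V_dn)/(S_up−S_dn) = (1.8826−15.0460)/(180.0351−92.2131) = -0.1499. V = [p*·1.8826 + (1−p*)·15.0460]/1.08 = 4.7902. B = V − Δ·S = 26.7293.
(0,0): S=119.0000. Δ = (V_up−V_dn)/(S_up−S_dn) = (4.7902−20.6692)/(146.3700−74.9700) = -0.2224. V = [p*·4.7902 + (1−p*)·20.6692]/1.08 = 8.1111. B = V − Δ·S = 34.5759.
Root portfolio cost Δ·119+B reproduces V0=8.1111.

(0,0): Delta=-0.2224 Bond=34.5759
(1,0): Delta=-0.6471 Bond=69.1802
(1,1): Delta=-0.1499 Bond=26.7293
(2,0): Delta=-1.0000 Bond=91.3837
(2,1): Delta=-0.5868 Bond=69.1582
(2,2): Delta=-0.0753 Bond=15.4374
(3,0): Delta=-1.0000 Bond=98.6944
(3,1): Delta=-1.0000 Bond=98.6944
(3,2): Delta=-0.5163 Bond=66.6897
(3,3): Delta=0.0000 Bond=0.0000
V0=8.1111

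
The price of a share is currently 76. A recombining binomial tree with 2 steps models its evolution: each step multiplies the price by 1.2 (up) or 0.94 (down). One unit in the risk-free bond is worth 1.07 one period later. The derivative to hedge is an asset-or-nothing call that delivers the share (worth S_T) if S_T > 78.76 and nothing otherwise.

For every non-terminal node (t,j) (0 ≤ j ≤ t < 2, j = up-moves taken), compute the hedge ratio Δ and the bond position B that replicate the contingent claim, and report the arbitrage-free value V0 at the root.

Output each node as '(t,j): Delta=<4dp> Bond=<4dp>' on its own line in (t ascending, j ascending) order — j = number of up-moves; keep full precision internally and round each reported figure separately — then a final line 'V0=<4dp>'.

(0,0): Delta=2.5881 Bond=-135.3567
(1,0): Delta=4.6154 Bond=-289.6633
(1,1): Delta=1.0000 Bond=0.0000
V0=61.3364

The replicating-portfolio and risk-neutral prices coincide; use p* = (1.07−0.94)/(1.2−0.94) = 0.5000 for the latter.
Terminal payoffs: V(2,0)=0.0000, V(2,1)=85.7280, V(2,2)=109.4400
Node (1,0) S=71.4400: V=(p*·85.7280+(1−p*)·0.0000)/1.07=40.0598; Δ=(85.7280−0.0000)/(85.7280−67.1536)=4.6154; B=V−Δ·S=-289.6633
Node (1,1) S=91.2000: V=(p*·109.4400+(1−p*)·85.7280)/1.07=91.2000; Δ=(109.4400−85.7280)/(109.4400−85.7280)=1.0000; B=V−Δ·S=0.0000
Node (0,0) S=76.0000: V=(p*·91.2000+(1−p*)·40.0598)/1.07=61.3364; Δ=(91.2000−40.0598)/(91.2000−71.4400)=2.5881; B=V−Δ·S=-135.3567
The time-0 hedge costs 61.3364, which is the no-arbitrage price.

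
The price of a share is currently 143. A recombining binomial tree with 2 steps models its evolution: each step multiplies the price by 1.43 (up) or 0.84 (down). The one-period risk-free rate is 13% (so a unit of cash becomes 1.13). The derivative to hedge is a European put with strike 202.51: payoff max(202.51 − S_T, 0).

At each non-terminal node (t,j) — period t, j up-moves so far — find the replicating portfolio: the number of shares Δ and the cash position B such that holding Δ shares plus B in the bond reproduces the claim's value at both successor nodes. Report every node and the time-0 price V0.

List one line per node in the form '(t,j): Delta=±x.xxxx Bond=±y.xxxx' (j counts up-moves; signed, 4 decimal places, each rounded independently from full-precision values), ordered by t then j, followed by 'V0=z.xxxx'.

No-arbitrage ⇒ martingale measure with p* = (R−d)/(u−d) = 0.4915.
At expiry t=2: V(2,0)=101.6092, V(2,1)=30.7384, V(2,2)=0.0000
(1,0): S=120.1200. Δ = (V_up−V_dn)/(S_up−S_dn) = (30.7384−101.6092)/(171.7716−100.9008) = -1.0000. V = [p*·30.7384 + (1−p*)·101.6092]/1.13 = 59.0924. B = V − Δ·S = 179.2124.
(1,1): S=204.4900. Δ = (V_up−V_dn)/(S_up−S_dn) = (0.0000−30.7384)/(292.4207−171.7716) = -0.2548. V = [p*·0.0000 + (1−p*)·30.7384]/1.13 = 13.8316. B = V − Δ·S = 65.9306.
(0,0): S=143.0000. Δ = (V_up−V_dn)/(S_up−S_dn) = (13.8316−59.0924)/(204.4900−120.1200) = -0.5365. V = [p*·13.8316 + (1−p*)·59.0924]/1.13 = 32.6067. B = V − Δ·S = 109.3199.
The time-0 hedge costs 32.6067, which is the no-arbitrage price.

(0,0): Delta=-0.5365 Bond=109.3199
(1,0): Delta=-1.0000 Bond=179.2124
(1,1): Delta=-0.2548 Bond=65.9306
V0=32.6067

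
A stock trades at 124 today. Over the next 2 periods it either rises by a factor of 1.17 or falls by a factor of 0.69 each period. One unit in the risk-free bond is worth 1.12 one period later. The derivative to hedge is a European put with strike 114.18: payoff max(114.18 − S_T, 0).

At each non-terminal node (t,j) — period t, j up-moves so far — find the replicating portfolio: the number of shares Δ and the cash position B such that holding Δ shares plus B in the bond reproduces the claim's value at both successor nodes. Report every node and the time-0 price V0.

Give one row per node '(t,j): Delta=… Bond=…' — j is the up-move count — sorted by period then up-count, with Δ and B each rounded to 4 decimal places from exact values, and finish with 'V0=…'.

(0,0): Delta=-0.2533 Bond=33.9823
(1,0): Delta=-1.0000 Bond=101.9464
(1,1): Delta=-0.2021 Bond=30.6315
V0=2.5711

Since d<R<u, set p* = (R−d)/(u−d) = 0.8958; price each node as the discounted p*-expectation of its children.
At expiry t=2: V(2,0)=55.1436, V(2,1)=14.0748, V(2,2)=0.0000
(1,0): S=85.5600. Δ = (V_up−V_dn)/(S_up−S_dn) = (14.0748−55.1436)/(100.1052−59.0364) = -1.0000. V = [p*·14.0748 + (1−p*)·55.1436]/1.12 = 16.3864. B = V − Δ·S = 101.9464.
(1,1): S=145.0800. Δ = (V_up−V_dn)/(S_up−S_dn) = (0.0000−14.0748)/(169.7436−100.1052) = -0.2021. V = [p*·0.0000 + (1−p*)·14.0748]/1.12 = 1.3090. B = V − Δ·S = 30.6315.
(0,0): S=124.0000. Δ = (V_up−V_dn)/(S_up−S_dn) = (1.3090−16.3864)/(145.0800−85.5600) = -0.2533. V = [p*·1.3090 + (1−p*)·16.3864]/1.12 = 2.5711. B = V − Δ·S = 33.9823.
The time-0 hedge costs 2.5711, which is the no-arbitrage price.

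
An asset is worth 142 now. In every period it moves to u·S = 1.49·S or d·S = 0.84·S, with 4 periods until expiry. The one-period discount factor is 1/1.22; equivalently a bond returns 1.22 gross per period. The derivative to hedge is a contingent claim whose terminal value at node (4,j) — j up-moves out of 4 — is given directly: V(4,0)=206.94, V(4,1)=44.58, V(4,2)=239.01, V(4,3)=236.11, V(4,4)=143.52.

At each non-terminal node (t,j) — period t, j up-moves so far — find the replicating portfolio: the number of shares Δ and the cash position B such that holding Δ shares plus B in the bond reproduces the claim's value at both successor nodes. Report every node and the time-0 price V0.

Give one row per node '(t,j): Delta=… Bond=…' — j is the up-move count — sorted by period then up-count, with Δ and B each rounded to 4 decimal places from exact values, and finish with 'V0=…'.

(0,0): Delta=0.1639 Bond=64.0085
(1,0): Delta=0.5670 Bond=30.0113
(1,1): Delta=0.0024 Bond=112.2518
(2,0): Delta=0.5818 Bond=35.1283
(2,1): Delta=0.5610 Bond=37.6692
(2,2): Delta=-0.2213 Bond=207.4868
(3,0): Delta=-2.9678 Bond=341.6058
(3,1): Delta=2.0036 Bond=-169.4126
(3,2): Delta=-0.0168 Bond=198.9817
(3,3): Delta=-0.3033 Bond=291.6105
V0=87.2786

The replicating-portfolio and risk-neutral prices coincide; use p* = (1.22−0.84)/(1.49−0.84) = 0.5846 for the latter.
Payoff layer (t=4): V(4,0)=206.9400, V(4,1)=44.5800, V(4,2)=239.0100, V(4,3)=236.1100, V(4,4)=143.5200
Node (3,0) S=84.1640: V=(p*·44.5800+(1−p*)·206.9400)/1.22=91.8212; Δ=(44.5800−206.9400)/(125.4043−70.6977)=-2.9678; B=V−Δ·S=341.6058
Node (3,1) S=149.2908: V=(p*·239.0100+(1−p*)·44.5800)/1.22=129.7105; Δ=(239.0100−44.5800)/(222.4434−125.4043)=2.0036; B=V−Δ·S=-169.4126
Node (3,2) S=264.8135: V=(p*·236.1100+(1−p*)·239.0100)/1.22=194.5202; Δ=(236.1100−239.0100)/(394.5722−222.4434)=-0.0168; B=V−Δ·S=198.9817
Node (3,3) S=469.7288: V=(p*·143.5200+(1−p*)·236.1100)/1.22=149.1643; Δ=(143.5200−236.1100)/(699.8958−394.5722)=-0.3033; B=V−Δ·S=291.6105
Node (2,0) S=100.1952: V=(p*·129.7105+(1−p*)·91.8212)/1.22=93.4195; Δ=(129.7105−91.8212)/(149.2908−84.1640)=0.5818; B=V−Δ·S=35.1283
Node (2,1) S=177.7272: V=(p*·194.5202+(1−p*)·129.7105)/1.22=137.3764; Δ=(194.5202−129.7105)/(264.8135−149.2908)=0.5610; B=V−Δ·S=37.6692
Node (2,2) S=315.2542: V=(p*·149.1643+(1−p*)·194.5202)/1.22=137.7086; Δ=(149.1643−194.5202)/(469.7288−264.8135)=-0.2213; B=V−Δ·S=207.4868
Node (1,0) S=119.2800: V=(p*·137.3764+(1−p*)·93.4195)/1.22=97.6372; Δ=(137.3764−93.4195)/(177.7272−100.1952)=0.5670; B=V−Δ·S=30.0113
Node (1,1) S=211.5800: V=(p*·137.7086+(1−p*)·137.3764)/1.22=112.7628; Δ=(137.7086−137.3764)/(315.2542−177.7272)=0.0024; B=V−Δ·S=112.2518
Node (0,0) S=142.0000: V=(p*·112.7628+(1−p*)·97.6372)/1.22=87.2786; Δ=(112.7628−97.6372)/(211.5800−119.2800)=0.1639; B=V−Δ·S=64.0085
Check: Δ(0,0)·S0 + B(0,0) = 87.2786 = V0.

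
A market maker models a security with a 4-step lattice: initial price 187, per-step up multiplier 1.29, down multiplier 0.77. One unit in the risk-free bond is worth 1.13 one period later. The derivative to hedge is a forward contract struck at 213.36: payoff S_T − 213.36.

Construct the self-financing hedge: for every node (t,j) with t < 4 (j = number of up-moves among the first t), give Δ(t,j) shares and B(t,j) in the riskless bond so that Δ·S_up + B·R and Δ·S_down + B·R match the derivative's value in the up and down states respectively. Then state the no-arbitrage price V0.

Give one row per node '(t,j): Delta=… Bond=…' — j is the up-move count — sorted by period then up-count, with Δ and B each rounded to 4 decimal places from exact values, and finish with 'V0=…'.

(0,0): Delta=1.0000 Bond=-130.8577
(1,0): Delta=1.0000 Bond=-147.8692
(1,1): Delta=1.0000 Bond=-147.8692
(2,0): Delta=1.0000 Bond=-167.0922
(2,1): Delta=1.0000 Bond=-167.0922
(2,2): Delta=1.0000 Bond=-167.0922
(3,0): Delta=1.0000 Bond=-188.8142
(3,1): Delta=1.0000 Bond=-188.8142
(3,2): Delta=1.0000 Bond=-188.8142
(3,3): Delta=1.0000 Bond=-188.8142
V0=56.1423

The replicating-portfolio and risk-neutral prices coincide; use p* = (1.13−0.77)/(1.29−0.77) = 0.6923 for the latter.
Payoff layer (t=4): V(4,0)=-147.6238, V(4,1)=-103.2305, V(4,2)=-28.8574, V(4,3)=95.7417, V(4,4)=304.4858
Node (3,0) S=85.3717: V=(p*·-103.2305+(1−p*)·-147.6238)/1.13=-103.4425; Δ=(-103.2305−-147.6238)/(110.1295−65.7362)=1.0000; B=V−Δ·S=-188.8142
Node (3,1) S=143.0253: V=(p*·-28.8574+(1−p*)·-103.2305)/1.13=-45.7889; Δ=(-28.8574−-103.2305)/(184.5026−110.1295)=1.0000; B=V−Δ·S=-188.8142
Node (3,2) S=239.6138: V=(p*·95.7417+(1−p*)·-28.8574)/1.13=50.7996; Δ=(95.7417−-28.8574)/(309.1017−184.5026)=1.0000; B=V−Δ·S=-188.8142
Node (3,3) S=401.4308: V=(p*·304.4858+(1−p*)·95.7417)/1.13=212.6167; Δ=(304.4858−95.7417)/(517.8458−309.1017)=1.0000; B=V−Δ·S=-188.8142
Node (2,0) S=110.8723: V=(p*·-45.7889+(1−p*)·-103.4425)/1.13=-56.2199; Δ=(-45.7889−-103.4425)/(143.0253−85.3717)=1.0000; B=V−Δ·S=-167.0922
Node (2,1) S=185.7471: V=(p*·50.7996+(1−p*)·-45.7889)/1.13=18.6549; Δ=(50.7996−-45.7889)/(239.6138−143.0253)=1.0000; B=V−Δ·S=-167.0922
Node (2,2) S=311.1867: V=(p*·212.6167+(1−p*)·50.7996)/1.13=144.0945; Δ=(212.6167−50.7996)/(401.4308−239.6138)=1.0000; B=V−Δ·S=-167.0922
Node (1,0) S=143.9900: V=(p*·18.6549+(1−p*)·-56.2199)/1.13=-3.8792; Δ=(18.6549−-56.2199)/(185.7471−110.8723)=1.0000; B=V−Δ·S=-147.8692
Node (1,1) S=241.2300: V=(p*·144.0945+(1−p*)·18.6549)/1.13=93.3608; Δ=(144.0945−18.6549)/(311.1867−185.7471)=1.0000; B=V−Δ·S=-147.8692
Node (0,0) S=187.0000: V=(p*·93.3608+(1−p*)·-3.8792)/1.13=56.1423; Δ=(93.3608−-3.8792)/(241.2300−143.9900)=1.0000; B=V−Δ·S=-130.8577
The time-0 hedge costs 56.1423, which is the no-arbitrage price.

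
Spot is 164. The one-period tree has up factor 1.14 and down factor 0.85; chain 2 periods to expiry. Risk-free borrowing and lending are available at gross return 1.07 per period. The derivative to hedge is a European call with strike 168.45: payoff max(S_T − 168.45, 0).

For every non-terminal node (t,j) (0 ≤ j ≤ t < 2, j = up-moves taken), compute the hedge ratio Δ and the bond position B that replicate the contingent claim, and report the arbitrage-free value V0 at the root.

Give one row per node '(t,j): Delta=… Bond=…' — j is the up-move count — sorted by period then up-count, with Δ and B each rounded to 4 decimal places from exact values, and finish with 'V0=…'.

(0,0): Delta=0.6661 Bond=-86.7829
(1,0): Delta=0.0000 Bond=0.0000
(1,1): Delta=0.8242 Bond=-122.4033
V0=22.4614

No-arbitrage ⇒ martingale measure with p* = (R−d)/(u−d) = 0.7586.
Terminal payoffs: V(2,0)=0.0000, V(2,1)=0.0000, V(2,2)=44.6844
Node (1,0) S=139.4000: V=(p*·0.0000+(1−p*)·0.0000)/1.07=0.0000; Δ=(0.0000−0.0000)/(158.9160−118.4900)=0.0000; B=V−Δ·S=0.0000
Node (1,1) S=186.9600: V=(p*·44.6844+(1−p*)·0.0000)/1.07=31.6809; Δ=(44.6844−0.0000)/(213.1344−158.9160)=0.8242; B=V−Δ·S=-122.4033
Node (0,0) S=164.0000: V=(p*·31.6809+(1−p*)·0.0000)/1.07=22.4614; Δ=(31.6809−0.0000)/(186.9600−139.4000)=0.6661; B=V−Δ·S=-86.7829
Each (Δ,B) replicates both successor values, so the strategy is self-financing and V0 is arbitrage-free.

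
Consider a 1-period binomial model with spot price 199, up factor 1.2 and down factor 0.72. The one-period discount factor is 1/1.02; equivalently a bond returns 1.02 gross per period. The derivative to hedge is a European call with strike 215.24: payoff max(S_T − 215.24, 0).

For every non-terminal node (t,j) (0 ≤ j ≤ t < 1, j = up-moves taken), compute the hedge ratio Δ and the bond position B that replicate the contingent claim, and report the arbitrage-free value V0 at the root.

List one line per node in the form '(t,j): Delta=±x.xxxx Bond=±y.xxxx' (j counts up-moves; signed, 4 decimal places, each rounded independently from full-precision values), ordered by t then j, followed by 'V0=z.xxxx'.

Risk-neutral probability p* = (R−d)/(u−d) = (1.02−0.72)/(1.2−0.72) = 0.6250.
Payoff layer (t=1): V(1,0)=0.0000, V(1,1)=23.5600
Node (0,0) S=199.0000: V=(p*·23.5600+(1−p*)·0.0000)/1.02=14.4363; Δ=(23.5600−0.0000)/(238.8000−143.2800)=0.2466; B=V−Δ·S=-34.6471
The time-0 hedge costs 14.4363, which is the no-arbitrage price.

(0,0): Delta=0.2466 Bond=-34.6471
V0=14.4363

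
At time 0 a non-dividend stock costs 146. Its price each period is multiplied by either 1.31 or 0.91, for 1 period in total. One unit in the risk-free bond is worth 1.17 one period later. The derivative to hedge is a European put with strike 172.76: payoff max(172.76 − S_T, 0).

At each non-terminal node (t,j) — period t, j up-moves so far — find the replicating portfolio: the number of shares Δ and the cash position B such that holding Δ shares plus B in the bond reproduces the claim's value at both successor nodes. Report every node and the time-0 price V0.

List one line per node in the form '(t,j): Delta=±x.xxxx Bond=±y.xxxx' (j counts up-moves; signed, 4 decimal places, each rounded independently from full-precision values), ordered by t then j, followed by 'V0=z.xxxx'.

The replicating-portfolio and risk-neutral prices coincide; use p* = (1.17−0.91)/(1.31−0.91) = 0.6500 for the latter.
Payoff layer (t=1): V(1,0)=39.9000, V(1,1)=0.0000
Node (0,0) S=146.0000: V=(p*·0.0000+(1−p*)·39.9000)/1.17=11.9359; Δ=(0.0000−39.9000)/(191.2600−132.8600)=-0.6832; B=V−Δ·S=111.6859
Each (Δ,B) replicates both successor values, so the strategy is self-financing and V0 is arbitrage-free.

(0,0): Delta=-0.6832 Bond=111.6859
V0=11.9359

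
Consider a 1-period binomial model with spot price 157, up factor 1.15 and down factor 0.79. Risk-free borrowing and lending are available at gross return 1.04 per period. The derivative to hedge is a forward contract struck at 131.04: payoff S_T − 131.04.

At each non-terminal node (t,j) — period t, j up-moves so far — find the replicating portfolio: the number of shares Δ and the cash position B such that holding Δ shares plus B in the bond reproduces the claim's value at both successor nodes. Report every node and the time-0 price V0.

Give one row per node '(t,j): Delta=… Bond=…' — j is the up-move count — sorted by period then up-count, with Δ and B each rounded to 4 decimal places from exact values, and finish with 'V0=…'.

Under the risk-neutral measure, an up-move has probability p* = (R−d)/(u−d) = 0.6944 and values discount at R = 1.04.
Terminal values V(1,·): V(1,0)=-7.0100, V(1,1)=49.5100
  t=0,j=0: stock 157.0000 → up 180.5500 (V=49.5100), down 124.0300 (V=-7.0100). Price 31.0000; hedge Δ=1.0000, bond B=-126.0000.
Root portfolio cost Δ·157+B reproduces V0=31.0000.

(0,0): Delta=1.0000 Bond=-126.0000
V0=31.0000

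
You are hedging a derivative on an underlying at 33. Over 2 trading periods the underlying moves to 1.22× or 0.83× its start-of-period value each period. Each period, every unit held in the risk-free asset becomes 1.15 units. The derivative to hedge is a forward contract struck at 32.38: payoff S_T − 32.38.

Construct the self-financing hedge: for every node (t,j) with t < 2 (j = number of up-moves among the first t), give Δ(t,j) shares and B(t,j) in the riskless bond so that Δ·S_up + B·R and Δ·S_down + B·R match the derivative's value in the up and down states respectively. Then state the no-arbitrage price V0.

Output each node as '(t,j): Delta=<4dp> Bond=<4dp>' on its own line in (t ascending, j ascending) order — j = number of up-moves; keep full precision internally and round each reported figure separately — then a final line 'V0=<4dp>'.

(0,0): Delta=1.0000 Bond=-24.4839
(1,0): Delta=1.0000 Bond=-28.1565
(1,1): Delta=1.0000 Bond=-28.1565
V0=8.5161

Risk-neutral probability p* = (R−d)/(u−d) = (1.15−0.83)/(1.22−0.83) = 0.8205.
Terminal values V(2,·): V(2,0)=-9.6463, V(2,1)=1.0358, V(2,2)=16.7372
  t=1,j=0: stock 27.3900 → up 33.4158 (V=1.0358), down 22.7337 (V=-9.6463). Price -0.7665; hedge Δ=1.0000, bond B=-28.1565.
  t=1,j=1: stock 40.2600 → up 49.1172 (V=16.7372), down 33.4158 (V=1.0358). Price 12.1035; hedge Δ=1.0000, bond B=-28.1565.
  t=0,j=0: stock 33.0000 → up 40.2600 (V=12.1035), down 27.3900 (V=-0.7665). Price 8.5161; hedge Δ=1.0000, bond B=-24.4839.
Self-financing check: at every node Δ·S+B equals the discounted successor values.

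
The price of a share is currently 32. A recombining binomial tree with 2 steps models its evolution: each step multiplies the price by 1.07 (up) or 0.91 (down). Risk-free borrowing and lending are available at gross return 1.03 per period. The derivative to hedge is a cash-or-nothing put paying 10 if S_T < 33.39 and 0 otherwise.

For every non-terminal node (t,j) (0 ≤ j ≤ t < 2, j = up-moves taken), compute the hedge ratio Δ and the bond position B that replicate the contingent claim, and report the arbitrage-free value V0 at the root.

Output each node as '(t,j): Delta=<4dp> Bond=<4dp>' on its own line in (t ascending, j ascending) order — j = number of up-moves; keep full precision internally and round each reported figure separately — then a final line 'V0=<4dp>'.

Risk-neutral probability p* = (R−d)/(u−d) = (1.03−0.91)/(1.07−0.91) = 0.7500.
At expiry t=2: V(2,0)=10.0000, V(2,1)=10.0000, V(2,2)=0.0000
  t=1,j=0: stock 29.1200 → up 31.1584 (V=10.0000), down 26.4992 (V=10.0000). Price 9.7087; hedge Δ=0.0000, bond B=9.7087.
  t=1,j=1: stock 34.2400 → up 36.6368 (V=0.0000), down 31.1584 (V=10.0000). Price 2.4272; hedge Δ=-1.8254, bond B=64.9272.
  t=0,j=0: stock 32.0000 → up 34.2400 (V=2.4272), down 29.1200 (V=9.7087). Price 4.1239; hedge Δ=-1.4222, bond B=49.6336.
Root portfolio cost Δ·32+B reproduces V0=4.1239.

(0,0): Delta=-1.4222 Bond=49.6336
(1,0): Delta=0.0000 Bond=9.7087
(1,1): Delta=-1.8254 Bond=64.9272
V0=4.1239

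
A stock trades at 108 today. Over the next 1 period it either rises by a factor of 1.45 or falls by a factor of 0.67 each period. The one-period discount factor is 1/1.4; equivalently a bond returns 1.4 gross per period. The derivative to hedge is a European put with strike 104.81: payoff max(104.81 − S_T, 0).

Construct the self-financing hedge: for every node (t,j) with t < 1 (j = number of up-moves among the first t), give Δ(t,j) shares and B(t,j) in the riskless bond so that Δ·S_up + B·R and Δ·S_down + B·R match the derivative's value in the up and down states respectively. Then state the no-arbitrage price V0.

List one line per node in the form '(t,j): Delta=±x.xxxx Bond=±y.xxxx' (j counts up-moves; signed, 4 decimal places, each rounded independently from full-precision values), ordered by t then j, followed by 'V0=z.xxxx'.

(0,0): Delta=-0.3852 Bond=43.0884
V0=1.4858

Since d<R<u, set p* = (R−d)/(u−d) = 0.9359; price each node as the discounted p*-expectation of its children.
At expiry t=1: V(1,0)=32.4500, V(1,1)=0.0000
  t=0,j=0: stock 108.0000 → up 156.6000 (V=0.0000), down 72.3600 (V=32.4500). Price 1.4858; hedge Δ=-0.3852, bond B=43.0884.
Each (Δ,B) replicates both successor values, so the strategy is self-financing and V0 is arbitrage-free.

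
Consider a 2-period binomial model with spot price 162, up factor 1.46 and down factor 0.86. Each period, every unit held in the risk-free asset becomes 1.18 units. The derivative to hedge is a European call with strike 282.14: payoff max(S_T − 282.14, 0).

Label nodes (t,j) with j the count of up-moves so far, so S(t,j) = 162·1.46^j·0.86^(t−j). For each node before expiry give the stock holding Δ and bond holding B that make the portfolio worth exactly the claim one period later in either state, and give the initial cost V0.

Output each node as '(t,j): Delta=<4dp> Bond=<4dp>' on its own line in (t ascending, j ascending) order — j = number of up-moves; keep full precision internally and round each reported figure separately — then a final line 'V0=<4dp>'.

No-arbitrage ⇒ martingale measure with p* = (R−d)/(u−d) = 0.5333.
Payoff layer (t=2): V(2,0)=0.0000, V(2,1)=0.0000, V(2,2)=63.1792
Node (1,0) S=139.3200: V=(p*·0.0000+(1−p*)·0.0000)/1.18=0.0000; Δ=(0.0000−0.0000)/(203.4072−119.8152)=0.0000; B=V−Δ·S=0.0000
Node (1,1) S=236.5200: V=(p*·63.1792+(1−p*)·0.0000)/1.18=28.5556; Δ=(63.1792−0.0000)/(345.3192−203.4072)=0.4452; B=V−Δ·S=-76.7431
Node (0,0) S=162.0000: V=(p*·28.5556+(1−p*)·0.0000)/1.18=12.9065; Δ=(28.5556−0.0000)/(236.5200−139.3200)=0.2938; B=V−Δ·S=-34.6861
Self-financing check: at every node Δ·S+B equals the discounted successor values.

(0,0): Delta=0.2938 Bond=-34.6861
(1,0): Delta=0.0000 Bond=0.0000
(1,1): Delta=0.4452 Bond=-76.7431
V0=12.9065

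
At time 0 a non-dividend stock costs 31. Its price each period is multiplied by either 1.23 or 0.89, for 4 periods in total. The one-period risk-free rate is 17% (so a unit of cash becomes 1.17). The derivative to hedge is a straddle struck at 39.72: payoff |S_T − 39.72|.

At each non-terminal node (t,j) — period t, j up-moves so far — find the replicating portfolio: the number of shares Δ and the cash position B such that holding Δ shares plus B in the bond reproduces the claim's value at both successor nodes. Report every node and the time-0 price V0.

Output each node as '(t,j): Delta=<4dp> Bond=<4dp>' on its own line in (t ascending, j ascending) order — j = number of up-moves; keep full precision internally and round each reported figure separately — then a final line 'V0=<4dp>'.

(0,0): Delta=0.7922 Bond=-14.1383
(1,0): Delta=0.2276 Bond=-0.9630
(1,1): Delta=0.8798 Bond=-19.8801
(2,0): Delta=-1.0000 Bond=29.0160
(2,1): Delta=0.4179 Bond=-7.5859
(2,2): Delta=0.9514 Bond=-26.6183
(3,0): Delta=-1.0000 Bond=33.9487
(3,1): Delta=-1.0000 Bond=33.9487
(3,2): Delta=0.6377 Bond=-18.0522
(3,3): Delta=1.0000 Bond=-33.9487
V0=10.4202

Under the risk-neutral measure, an up-move has probability p* = (R−d)/(u−d) = 0.8235 and values discount at R = 1.17.
Payoff layer (t=4): V(4,0)=20.2699, V(4,1)=12.8395, V(4,2)=2.5706, V(4,3)=11.6213, V(4,4)=31.2349
(3,0): S=21.8540. Δ = (V_up−V_dn)/(S_up−S_dn) = (12.8395−20.2699)/(26.8805−19.4501) = -1.0000. V = [p*·12.8395 + (1−p*)·20.2699]/1.17 = 12.0947. B = V − Δ·S = 33.9487.
(3,1): S=30.2028. Δ = (V_up−V_dn)/(S_up−S_dn) = (2.5706−12.8395)/(37.1494−26.8805) = -1.0000. V = [p*·2.5706 + (1−p*)·12.8395]/1.17 = 3.7459. B = V − Δ·S = 33.9487.
(3,2): S=41.7409. Δ = (V_up−V_dn)/(S_up−S_dn) = (11.6213−2.5706)/(51.3413−37.1494) = 0.6377. V = [p*·11.6213 + (1−p*)·2.5706]/1.17 = 8.5676. B = V − Δ·S = -18.0522.
(3,3): S=57.6869. Δ = (V_up−V_dn)/(S_up−S_dn) = (31.2349−11.6213)/(70.9549−51.3413) = 1.0000. V = [p*·31.2349 + (1−p*)·11.6213]/1.17 = 23.7382. B = V − Δ·S = -33.9487.
(2,0): S=24.5551. Δ = (V_up−V_dn)/(S_up−S_dn) = (3.7459−12.0947)/(30.2028−21.8540) = -1.0000. V = [p*·3.7459 + (1−p*)·12.0947]/1.17 = 4.4609. B = V − Δ·S = 29.0160.
(2,1): S=33.9357. Δ = (V_up−V_dn)/(S_up−S_dn) = (8.5676−3.7459)/(41.7409−30.2028) = 0.4179. V = [p*·8.5676 + (1−p*)·3.7459]/1.17 = 6.5955. B = V − Δ·S = -7.5859.
(2,2): S=46.8999. Δ = (V_up−V_dn)/(S_up−S_dn) = (23.7382−8.5676)/(57.6869−41.7409) = 0.9514. V = [p*·23.7382 + (1−p*)·8.5676]/1.17 = 18.0009. B = V − Δ·S = -26.6183.
(1,0): S=27.5900. Δ = (V_up−V_dn)/(S_up−S_dn) = (6.5955−4.4609)/(33.9357−24.5551) = 0.2276. V = [p*·6.5955 + (1−p*)·4.4609]/1.17 = 5.3152. B = V − Δ·S = -0.9630.
(1,1): S=38.1300. Δ = (V_up−V_dn)/(S_up−S_dn) = (18.0009−6.5955)/(46.8999−33.9357) = 0.8798. V = [p*·18.0009 + (1−p*)·6.5955]/1.17 = 13.6651. B = V − Δ·S = -19.8801.
(0,0): S=31.0000. Δ = (V_up−V_dn)/(S_up−S_dn) = (13.6651−5.3152)/(38.1300−27.5900) = 0.7922. V = [p*·13.6651 + (1−p*)·5.3152]/1.17 = 10.4202. B = V − Δ·S = -14.1383.
Self-financing check: at every node Δ·S+B equals the discounted successor values.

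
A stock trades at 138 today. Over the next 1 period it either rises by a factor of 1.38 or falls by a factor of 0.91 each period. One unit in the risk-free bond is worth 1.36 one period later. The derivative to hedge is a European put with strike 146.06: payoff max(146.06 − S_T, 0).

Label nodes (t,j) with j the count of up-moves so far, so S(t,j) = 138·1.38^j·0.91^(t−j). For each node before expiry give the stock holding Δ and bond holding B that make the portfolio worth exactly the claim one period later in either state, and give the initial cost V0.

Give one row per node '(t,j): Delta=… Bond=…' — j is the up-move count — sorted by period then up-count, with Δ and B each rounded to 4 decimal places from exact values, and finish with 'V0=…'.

Under the risk-neutral measure, an up-move has probability p* = (R−d)/(u−d) = 0.9574 and values discount at R = 1.36.
Terminal values V(1,·): V(1,0)=20.4800, V(1,1)=0.0000
Node (0,0) S=138.0000: V=(p*·0.0000+(1−p*)·20.4800)/1.36=0.6408; Δ=(0.0000−20.4800)/(190.4400−125.5800)=-0.3158; B=V−Δ·S=44.2153
Self-financing check: at every node Δ·S+B equals the discounted successor values.

(0,0): Delta=-0.3158 Bond=44.2153
V0=0.6408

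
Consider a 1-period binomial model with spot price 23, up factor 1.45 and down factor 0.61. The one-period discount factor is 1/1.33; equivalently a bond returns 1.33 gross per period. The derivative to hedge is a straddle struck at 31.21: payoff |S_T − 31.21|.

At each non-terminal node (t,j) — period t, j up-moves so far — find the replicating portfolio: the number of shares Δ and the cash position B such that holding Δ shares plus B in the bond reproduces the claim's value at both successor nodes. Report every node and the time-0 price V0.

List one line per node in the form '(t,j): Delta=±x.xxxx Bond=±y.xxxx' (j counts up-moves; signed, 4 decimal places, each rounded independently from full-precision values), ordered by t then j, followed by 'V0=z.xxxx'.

Under the risk-neutral measure, an up-move has probability p* = (R−d)/(u−d) = 0.8571 and values discount at R = 1.33.
At expiry t=1: V(1,0)=17.1800, V(1,1)=2.1400
Node (0,0) S=23.0000: V=(p*·2.1400+(1−p*)·17.1800)/1.33=3.2245; Δ=(2.1400−17.1800)/(33.3500−14.0300)=-0.7785; B=V−Δ·S=21.1293
Self-financing check: at every node Δ·S+B equals the discounted successor values.

(0,0): Delta=-0.7785 Bond=21.1293
V0=3.2245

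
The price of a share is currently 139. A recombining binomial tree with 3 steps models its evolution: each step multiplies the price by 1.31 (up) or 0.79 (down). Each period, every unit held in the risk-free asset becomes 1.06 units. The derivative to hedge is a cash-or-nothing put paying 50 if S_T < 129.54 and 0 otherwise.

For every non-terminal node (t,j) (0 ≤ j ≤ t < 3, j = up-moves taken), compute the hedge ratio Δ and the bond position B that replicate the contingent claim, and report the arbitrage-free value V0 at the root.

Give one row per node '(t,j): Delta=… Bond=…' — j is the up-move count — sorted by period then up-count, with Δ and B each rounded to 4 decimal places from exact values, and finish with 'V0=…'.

(0,0): Delta=-0.3074 Bond=62.5051
(1,0): Delta=-0.4289 Bond=79.6027
(1,1): Delta=-0.2395 Bond=53.8968
(2,0): Delta=0.0000 Bond=47.1698
(2,1): Delta=-0.6684 Bond=118.8316
(2,2): Delta=0.0000 Bond=0.0000
V0=19.7801

Under the risk-neutral measure, an up-move has probability p* = (R−d)/(u−d) = 0.5192 and values discount at R = 1.06.
At expiry t=3: V(3,0)=50.0000, V(3,1)=50.0000, V(3,2)=0.0000, V(3,3)=0.0000
  t=2,j=0: stock 86.7499 → up 113.6424 (V=50.0000), down 68.5324 (V=50.0000). Price 47.1698; hedge Δ=0.0000, bond B=47.1698.
  t=2,j=1: stock 143.8511 → up 188.4449 (V=0.0000), down 113.6424 (V=50.0000). Price 22.6778; hedge Δ=-0.6684, bond B=118.8316.
  t=2,j=2: stock 238.5379 → up 312.4846 (V=0.0000), down 188.4449 (V=0.0000). Price 0.0000; hedge Δ=0.0000, bond B=0.0000.
  t=1,j=0: stock 109.8100 → up 143.8511 (V=22.6778), down 86.7499 (V=47.1698). Price 32.5026; hedge Δ=-0.4289, bond B=79.6027.
  t=1,j=1: stock 182.0900 → up 238.5379 (V=0.0000), down 143.8511 (V=22.6778). Price 10.2856; hedge Δ=-0.2395, bond B=53.8968.
  t=0,j=0: stock 139.0000 → up 182.0900 (V=10.2856), down 109.8100 (V=32.5026). Price 19.7801; hedge Δ=-0.3074, bond B=62.5051.
Each (Δ,B) replicates both successor values, so the strategy is self-financing and V0 is arbitrage-free.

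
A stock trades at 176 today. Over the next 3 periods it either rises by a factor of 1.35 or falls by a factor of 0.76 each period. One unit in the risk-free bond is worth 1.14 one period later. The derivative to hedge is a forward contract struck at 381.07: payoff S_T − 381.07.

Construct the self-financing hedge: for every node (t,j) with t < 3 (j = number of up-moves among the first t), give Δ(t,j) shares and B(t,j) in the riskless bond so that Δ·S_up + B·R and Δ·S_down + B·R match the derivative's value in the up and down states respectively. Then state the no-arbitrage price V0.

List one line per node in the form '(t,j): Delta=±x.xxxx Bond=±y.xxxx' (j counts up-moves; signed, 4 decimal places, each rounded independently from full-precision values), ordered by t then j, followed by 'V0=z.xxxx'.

The replicating-portfolio and risk-neutral prices coincide; use p* = (1.14−0.76)/(1.35−0.76) = 0.6441 for the latter.
Terminal values V(3,·): V(3,0)=-303.8102, V(3,1)=-243.8322, V(3,2)=-137.2924, V(3,3)=51.9560
(2,0): S=101.6576. Δ = (V_up−V_dn)/(S_up−S_dn) = (-243.8322−-303.8102)/(137.2378−77.2598) = 1.0000. V = [p*·-243.8322 + (1−p*)·-303.8102]/1.14 = -232.6143. B = V − Δ·S = -334.2719.
(2,1): S=180.5760. Δ = (V_up−V_dn)/(S_up−S_dn) = (-137.2924−-243.8322)/(243.7776−137.2378) = 1.0000. V = [p*·-137.2924 + (1−p*)·-243.8322]/1.14 = -153.6959. B = V − Δ·S = -334.2719.
(2,2): S=320.7600. Δ = (V_up−V_dn)/(S_up−S_dn) = (51.9560−-137.2924)/(433.0260−243.7776) = 1.0000. V = [p*·51.9560 + (1−p*)·-137.2924]/1.14 = -13.5119. B = V − Δ·S = -334.2719.
(1,0): S=133.7600. Δ = (V_up−V_dn)/(S_up−S_dn) = (-153.6959−-232.6143)/(180.5760−101.6576) = 1.0000. V = [p*·-153.6959 + (1−p*)·-232.6143]/1.14 = -159.4610. B = V − Δ·S = -293.2210.
(1,1): S=237.6000. Δ = (V_up−V_dn)/(S_up−S_dn) = (-13.5119−-153.6959)/(320.7600−180.5760) = 1.0000. V = [p*·-13.5119 + (1−p*)·-153.6959]/1.14 = -55.6210. B = V − Δ·S = -293.2210.
(0,0): S=176.0000. Δ = (V_up−V_dn)/(S_up−S_dn) = (-55.6210−-159.4610)/(237.6000−133.7600) = 1.0000. V = [p*·-55.6210 + (1−p*)·-159.4610]/1.14 = -81.2114. B = V − Δ·S = -257.2114.
Self-financing check: at every node Δ·S+B equals the discounted successor values.

(0,0): Delta=1.0000 Bond=-257.2114
(1,0): Delta=1.0000 Bond=-293.2210
(1,1): Delta=1.0000 Bond=-293.2210
(2,0): Delta=1.0000 Bond=-334.2719
(2,1): Delta=1.0000 Bond=-334.2719
(2,2): Delta=1.0000 Bond=-334.2719
V0=-81.2114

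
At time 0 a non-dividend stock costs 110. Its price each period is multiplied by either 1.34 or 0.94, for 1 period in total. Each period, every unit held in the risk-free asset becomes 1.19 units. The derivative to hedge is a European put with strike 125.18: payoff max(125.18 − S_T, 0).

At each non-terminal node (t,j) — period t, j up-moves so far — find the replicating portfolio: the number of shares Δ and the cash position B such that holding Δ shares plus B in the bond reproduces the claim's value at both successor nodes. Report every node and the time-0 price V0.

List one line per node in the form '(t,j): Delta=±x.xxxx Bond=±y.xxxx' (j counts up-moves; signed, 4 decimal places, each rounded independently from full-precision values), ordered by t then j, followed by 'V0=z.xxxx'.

The replicating-portfolio and risk-neutral prices coincide; use p* = (1.19−0.94)/(1.34−0.94) = 0.6250 for the latter.
Terminal payoffs: V(1,0)=21.7800, V(1,1)=0.0000
(0,0): S=110.0000. Δ = (V_up−V_dn)/(S_up−S_dn) = (0.0000−21.7800)/(147.4000−103.4000) = -0.4950. V = [p*·0.0000 + (1−p*)·21.7800]/1.19 = 6.8634. B = V − Δ·S = 61.3134.
Check: Δ(0,0)·S0 + B(0,0) = 6.8634 = V0.

(0,0): Delta=-0.4950 Bond=61.3134
V0=6.8634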